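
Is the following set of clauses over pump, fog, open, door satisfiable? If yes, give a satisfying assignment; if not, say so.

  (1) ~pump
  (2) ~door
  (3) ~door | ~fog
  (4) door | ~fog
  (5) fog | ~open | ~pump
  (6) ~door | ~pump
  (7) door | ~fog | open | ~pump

pump: False; fog: False; open: False; door: False

Unit clause (~pump) forces pump = False.
Unit clause (~door) forces door = False.
In (door | ~fog) only ~fog is left, so fog = False.
Set open = False.
Check each clause:
  (~pump): ~pump holds.
  (~door): ~door holds.
  (~door | ~fog): ~door holds.
  (door | ~fog): ~fog holds.
  (fog | ~open | ~pump): ~open holds.
  (~door | ~pump): ~door holds.
  (door | ~fog | open | ~pump): ~fog holds.
All clauses satisfied.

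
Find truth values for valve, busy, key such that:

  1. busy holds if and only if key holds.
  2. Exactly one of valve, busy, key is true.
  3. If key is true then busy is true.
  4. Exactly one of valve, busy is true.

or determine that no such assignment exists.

valve = True, busy = False, key = False

  (1) busy=F, key=F — same ✓
  (2) {valve, busy, key}: 1 true — exactly one ✓
  (3) key=F ⇒ busy: vacuous ✓
  (4) {valve, busy}: 1 true — exactly one ✓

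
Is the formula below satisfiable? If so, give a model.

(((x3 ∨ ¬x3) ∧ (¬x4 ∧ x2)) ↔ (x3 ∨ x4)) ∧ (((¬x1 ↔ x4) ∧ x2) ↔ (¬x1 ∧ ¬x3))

x1 = False; x2 = True; x3 = True; x4 = False

  ((x3 ∨ ¬x3) ∧ (¬x4 ∧ x2)) ↔ (x3 ∨ x4) = True
    (x3 ∨ ¬x3) ∧ (¬x4 ∧ x2) = True
      x3 ∨ ¬x3 = True
        ¬x3 = False
      ¬x4 ∧ x2 = True
        ¬x4 = True
    x3 ∨ x4 = True
  ((¬x1 ↔ x4) ∧ x2) ↔ (¬x1 ∧ ¬x3) = True
    (¬x1 ↔ x4) ∧ x2 = False
      ¬x1 ↔ x4 = False
        ¬x1 = True
    ¬x1 ∧ ¬x3 = False
      ¬x1 = True
      ¬x3 = False
Both conjuncts True, so the formula holds.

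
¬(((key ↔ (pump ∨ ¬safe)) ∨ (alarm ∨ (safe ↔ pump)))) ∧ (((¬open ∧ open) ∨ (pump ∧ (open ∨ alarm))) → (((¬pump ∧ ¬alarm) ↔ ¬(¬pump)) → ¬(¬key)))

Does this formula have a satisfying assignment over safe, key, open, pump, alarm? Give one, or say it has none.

safe = True, key = True, open = True, pump = False, alarm = False

  ¬(((key ↔ (pump ∨ ¬safe)) ∨ (alarm ∨ (safe ↔ pump)))) = True
    (key ↔ (pump ∨ ¬safe)) ∨ (alarm ∨ (safe ↔ pump)) = False
      key ↔ (pump ∨ ¬safe) = False
        pump ∨ ¬safe = False
          ¬safe = False
      alarm ∨ (safe ↔ pump) = False
        safe ↔ pump = False
  ((¬open ∧ open) ∨ (pump ∧ (open ∨ alarm))) → (((¬pump ∧ ¬alarm) ↔ ¬(¬pump)) → ¬(¬key)) = True
    (¬open ∧ open) ∨ (pump ∧ (open ∨ alarm)) = False
      ¬open ∧ open = False
        ¬open = False
      pump ∧ (open ∨ alarm) = False
        open ∨ alarm = True
    ((¬pump ∧ ¬alarm) ↔ ¬(¬pump)) → ¬(¬key) = True
      (¬pump ∧ ¬alarm) ↔ ¬(¬pump) = False
        ¬pump ∧ ¬alarm = True
          ¬pump = True
          ¬alarm = True
        ¬(¬pump) = False
          ¬pump = True
      ¬(¬key) = True
        ¬key = False
Both conjuncts True, so the formula holds.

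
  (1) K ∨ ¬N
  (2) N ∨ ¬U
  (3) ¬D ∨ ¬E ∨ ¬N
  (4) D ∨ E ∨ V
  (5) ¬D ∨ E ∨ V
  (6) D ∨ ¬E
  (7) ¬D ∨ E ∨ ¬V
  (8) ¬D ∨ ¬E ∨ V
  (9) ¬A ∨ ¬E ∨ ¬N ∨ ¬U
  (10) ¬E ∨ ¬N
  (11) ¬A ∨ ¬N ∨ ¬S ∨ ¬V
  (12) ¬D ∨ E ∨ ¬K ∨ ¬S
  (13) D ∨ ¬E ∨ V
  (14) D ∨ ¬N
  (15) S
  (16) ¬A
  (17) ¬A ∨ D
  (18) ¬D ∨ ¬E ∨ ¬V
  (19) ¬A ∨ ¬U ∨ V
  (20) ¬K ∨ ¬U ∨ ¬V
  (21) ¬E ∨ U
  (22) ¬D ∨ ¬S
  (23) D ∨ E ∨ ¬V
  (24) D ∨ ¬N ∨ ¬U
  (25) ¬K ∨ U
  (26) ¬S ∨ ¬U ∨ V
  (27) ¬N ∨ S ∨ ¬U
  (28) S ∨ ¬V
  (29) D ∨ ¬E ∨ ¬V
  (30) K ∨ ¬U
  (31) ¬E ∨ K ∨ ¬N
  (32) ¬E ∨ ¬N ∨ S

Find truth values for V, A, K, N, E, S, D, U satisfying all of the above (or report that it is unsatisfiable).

Case D = True:
  (S) forces S = True.
  Clause (¬D ∨ ¬S) is falsified — contradiction.
Case D = False:
  (D ∨ ¬E) forces E = False.
  (D ∨ E ∨ V) forces V = True.
  Clause (D ∨ E ∨ ¬V) is falsified — contradiction.
Both cases fail, so the formula is unsatisfiable.

The formula is unsatisfiable.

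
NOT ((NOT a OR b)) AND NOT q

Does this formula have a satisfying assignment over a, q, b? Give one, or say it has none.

a = True, q = False, b = False

  NOT ((NOT a OR b)) = True
    NOT a OR b = False
      NOT a = False
  NOT q = True
Both conjuncts True, so the formula holds.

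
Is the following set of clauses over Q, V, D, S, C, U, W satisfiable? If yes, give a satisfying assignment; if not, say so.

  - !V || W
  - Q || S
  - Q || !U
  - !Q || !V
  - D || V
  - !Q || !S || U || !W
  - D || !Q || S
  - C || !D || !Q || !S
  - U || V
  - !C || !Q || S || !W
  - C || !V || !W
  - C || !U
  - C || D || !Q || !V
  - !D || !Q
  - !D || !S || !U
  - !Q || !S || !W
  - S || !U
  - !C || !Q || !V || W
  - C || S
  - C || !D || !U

Q = False; V = True; D = True; S = True; C = True; U = False; W = True

Set Q = False.
  then (Q || S) forces S = True.
  then (Q || !U) forces U = False.
  then (U || V) forces V = True.
  then (!V || W) forces W = True.
  then (C || !V || !W) forces C = True.
Set D = True.
All clauses satisfied.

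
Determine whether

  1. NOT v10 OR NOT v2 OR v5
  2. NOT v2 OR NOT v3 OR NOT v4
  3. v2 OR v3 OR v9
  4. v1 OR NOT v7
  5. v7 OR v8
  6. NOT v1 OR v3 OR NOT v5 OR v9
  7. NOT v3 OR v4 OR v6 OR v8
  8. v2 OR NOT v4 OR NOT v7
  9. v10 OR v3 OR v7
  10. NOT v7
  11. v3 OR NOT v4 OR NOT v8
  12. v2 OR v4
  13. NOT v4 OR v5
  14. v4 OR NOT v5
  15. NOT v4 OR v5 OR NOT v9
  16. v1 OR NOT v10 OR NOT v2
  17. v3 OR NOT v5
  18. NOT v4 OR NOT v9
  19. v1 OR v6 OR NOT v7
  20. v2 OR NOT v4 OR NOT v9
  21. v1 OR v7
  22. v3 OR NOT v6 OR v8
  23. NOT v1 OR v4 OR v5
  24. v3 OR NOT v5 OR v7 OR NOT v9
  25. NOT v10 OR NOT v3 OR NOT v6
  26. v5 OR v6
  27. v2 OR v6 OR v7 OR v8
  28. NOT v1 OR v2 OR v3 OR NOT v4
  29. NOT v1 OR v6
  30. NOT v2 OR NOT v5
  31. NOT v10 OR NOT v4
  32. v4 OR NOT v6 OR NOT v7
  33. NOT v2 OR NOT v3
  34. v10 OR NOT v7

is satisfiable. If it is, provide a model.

Unit clause (NOT v7) forces v7 = False.
In (v1 OR v7) only v1 is left, so v1 = True.
In (NOT v1 OR v6) only v6 is left, so v6 = True.
In (v7 OR v8) only v8 is left, so v8 = True.
Try v2 = True:
  (NOT v2 OR NOT v5) forces v5 = False.
  (NOT v10 OR NOT v2 OR v5) forces v10 = False.
  (v10 OR v3 OR v7) forces v3 = True.
  clause (NOT v2 OR NOT v3) is falsified — backtrack.
So v2 = False.
  then (v2 OR v4) forces v4 = True.
  then (NOT v4 OR v5) forces v5 = True.
  then (v3 OR NOT v5) forces v3 = True.
  then (NOT v4 OR NOT v9) forces v9 = False.
  then (NOT v10 OR NOT v3 OR NOT v6) forces v10 = False.
All clauses satisfied.

v1=T, v2=F, v3=T, v4=T, v5=T, v6=T, v7=F, v8=T, v9=F, v10=F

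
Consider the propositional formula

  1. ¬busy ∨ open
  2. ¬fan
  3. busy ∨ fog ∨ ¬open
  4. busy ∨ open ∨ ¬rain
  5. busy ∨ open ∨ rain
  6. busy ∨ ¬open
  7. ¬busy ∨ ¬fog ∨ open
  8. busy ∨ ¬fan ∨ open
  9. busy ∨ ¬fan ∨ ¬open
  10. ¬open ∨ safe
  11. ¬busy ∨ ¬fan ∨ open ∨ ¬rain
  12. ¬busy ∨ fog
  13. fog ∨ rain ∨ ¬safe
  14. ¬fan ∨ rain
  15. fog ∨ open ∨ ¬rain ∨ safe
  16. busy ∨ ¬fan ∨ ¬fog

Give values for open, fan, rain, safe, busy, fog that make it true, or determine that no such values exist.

Unit clause (¬fan) forces fan = False.
Try open = False:
  (¬busy ∨ open) forces busy = False.
  (busy ∨ open ∨ ¬rain) forces rain = False.
  clause (busy ∨ open ∨ rain) is falsified — backtrack.
So open = True.
  then (busy ∨ ¬open) forces busy = True.
  then (¬open ∨ safe) forces safe = True.
  then (¬busy ∨ fog) forces fog = True.
Set rain = False.
All clauses satisfied.

open: True, fan: False, rain: False, safe: True, busy: True, fog: True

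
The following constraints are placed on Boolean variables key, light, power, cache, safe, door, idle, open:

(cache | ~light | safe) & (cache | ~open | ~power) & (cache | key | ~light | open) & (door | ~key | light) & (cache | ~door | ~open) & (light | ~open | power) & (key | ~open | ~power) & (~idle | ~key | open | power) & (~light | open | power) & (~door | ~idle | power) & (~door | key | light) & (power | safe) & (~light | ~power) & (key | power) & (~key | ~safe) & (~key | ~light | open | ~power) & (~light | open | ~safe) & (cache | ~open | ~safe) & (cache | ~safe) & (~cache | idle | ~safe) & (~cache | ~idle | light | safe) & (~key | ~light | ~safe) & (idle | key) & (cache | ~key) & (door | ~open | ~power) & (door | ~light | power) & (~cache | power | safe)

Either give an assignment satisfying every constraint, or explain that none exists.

Set key = False.
  then (key | power) forces power = True.
  then (idle | key) forces idle = True.
  then (key | ~open | ~power) forces open = False.
  then (~light | ~power) forces light = False.
  then (~door | key | light) forces door = False.
Set cache = True.
  then (~cache | ~idle | light | safe) forces safe = True.
All clauses satisfied.

key=F, light=F, power=T, cache=T, safe=T, door=F, idle=T, open=F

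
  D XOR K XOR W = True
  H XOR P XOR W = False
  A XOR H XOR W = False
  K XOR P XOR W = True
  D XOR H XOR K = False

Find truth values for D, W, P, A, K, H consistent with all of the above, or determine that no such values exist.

D = True, W = True, P = True, A = True, K = True, H = False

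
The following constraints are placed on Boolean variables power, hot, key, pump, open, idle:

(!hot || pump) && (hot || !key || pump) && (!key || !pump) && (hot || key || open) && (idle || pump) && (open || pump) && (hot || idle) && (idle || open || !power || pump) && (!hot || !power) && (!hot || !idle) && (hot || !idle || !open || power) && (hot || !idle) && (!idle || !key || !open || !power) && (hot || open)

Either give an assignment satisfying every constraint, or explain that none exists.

Try power = True:
  (!hot || !power) forces hot = False.
  (hot || idle) forces idle = True.
  clause (hot || !idle) is falsified — backtrack.
So power = False.
Try hot = False:
  (hot || idle) forces idle = True.
  clause (hot || !idle) is falsified — backtrack.
So hot = True.
  then (!hot || pump) forces pump = True.
  then (!key || !pump) forces key = False.
  then (!hot || !idle) forces idle = False.
Set open = True.
All clauses satisfied.

power = False, hot = True, key = False, pump = True, open = True, idle = False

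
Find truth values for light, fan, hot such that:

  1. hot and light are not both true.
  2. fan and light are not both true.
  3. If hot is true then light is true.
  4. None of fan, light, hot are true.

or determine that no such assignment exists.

light = False, fan = False, hot = False

  (1) hot=F, light=F — not both ✓
  (2) fan=F, light=F — not both ✓
  (3) hot=F ⇒ light: vacuous ✓
  (4) {fan, light, hot}: 0 true — none ✓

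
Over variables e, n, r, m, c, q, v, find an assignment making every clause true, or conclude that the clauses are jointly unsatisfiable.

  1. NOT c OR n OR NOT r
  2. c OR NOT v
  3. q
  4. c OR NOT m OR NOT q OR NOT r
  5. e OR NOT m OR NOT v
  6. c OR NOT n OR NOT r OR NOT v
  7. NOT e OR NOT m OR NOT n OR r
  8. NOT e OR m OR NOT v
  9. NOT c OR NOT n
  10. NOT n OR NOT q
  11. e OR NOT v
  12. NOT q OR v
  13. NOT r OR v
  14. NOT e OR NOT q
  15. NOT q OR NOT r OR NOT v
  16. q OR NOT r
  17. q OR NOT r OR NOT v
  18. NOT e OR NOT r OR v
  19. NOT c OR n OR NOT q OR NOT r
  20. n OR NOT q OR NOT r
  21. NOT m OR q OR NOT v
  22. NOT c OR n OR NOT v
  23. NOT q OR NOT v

Case q = True:
  (NOT n OR NOT q) forces n = False.
  (NOT q OR v) forces v = True.
  Clause (NOT q OR NOT v) is falsified — contradiction.
Case q = False:
  Clause (q) is falsified — contradiction.
Both cases fail, so the formula is unsatisfiable.

UNSATISFIABLE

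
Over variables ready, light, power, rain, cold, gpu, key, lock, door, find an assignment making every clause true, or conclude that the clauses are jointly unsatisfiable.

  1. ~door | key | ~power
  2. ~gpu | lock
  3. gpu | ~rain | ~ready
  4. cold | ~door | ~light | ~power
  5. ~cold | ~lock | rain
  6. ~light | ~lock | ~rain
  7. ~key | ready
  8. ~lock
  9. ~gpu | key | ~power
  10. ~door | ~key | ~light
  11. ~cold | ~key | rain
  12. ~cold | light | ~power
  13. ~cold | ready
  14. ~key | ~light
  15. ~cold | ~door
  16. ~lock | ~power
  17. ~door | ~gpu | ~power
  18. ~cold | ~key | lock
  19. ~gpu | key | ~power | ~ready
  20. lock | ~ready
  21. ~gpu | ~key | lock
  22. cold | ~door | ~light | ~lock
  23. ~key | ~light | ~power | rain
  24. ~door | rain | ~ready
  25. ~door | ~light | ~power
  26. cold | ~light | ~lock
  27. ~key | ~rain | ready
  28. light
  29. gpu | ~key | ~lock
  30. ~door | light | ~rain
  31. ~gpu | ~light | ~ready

ready = False; light = True; power = False; rain = False; cold = False; gpu = False; key = False; lock = False; door = False

Unit clause (~lock) forces lock = False.
In (lock | ~ready) only ~ready is left, so ready = False.
Unit clause (light) forces light = True.
In (~gpu | lock) only ~gpu is left, so gpu = False.
In (~key | ready) only ~key is left, so key = False.
In (~cold | ready) only ~cold is left, so cold = False.
Set power = False.
Set rain = False.
Set door = False.
All clauses satisfied.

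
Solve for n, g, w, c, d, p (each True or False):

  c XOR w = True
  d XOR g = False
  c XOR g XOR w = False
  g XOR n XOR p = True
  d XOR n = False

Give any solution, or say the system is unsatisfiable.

n = True, g = True, w = False, c = True, d = True, p = True

c XOR w = T XOR F = True ✓
d XOR g = T XOR T = False ✓
c XOR g XOR w = T XOR T XOR F = False ✓
g XOR n XOR p = T XOR T XOR T = True ✓
d XOR n = T XOR T = False ✓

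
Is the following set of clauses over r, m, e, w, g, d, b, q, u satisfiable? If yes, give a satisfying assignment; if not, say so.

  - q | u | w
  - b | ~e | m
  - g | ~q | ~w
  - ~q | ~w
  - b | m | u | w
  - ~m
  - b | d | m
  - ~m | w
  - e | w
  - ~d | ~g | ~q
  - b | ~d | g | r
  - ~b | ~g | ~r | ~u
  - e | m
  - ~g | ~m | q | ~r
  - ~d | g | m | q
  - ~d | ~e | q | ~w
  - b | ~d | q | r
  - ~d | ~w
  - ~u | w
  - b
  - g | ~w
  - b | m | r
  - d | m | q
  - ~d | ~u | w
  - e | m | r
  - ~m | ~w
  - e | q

r=T, m=F, e=T, w=F, g=F, d=F, b=T, q=T, u=F

Unit clause (~m) forces m = False.
In (e | m) only e is left, so e = True.
Unit clause (b) forces b = True.
Set r = True.
Try w = True:
  (~q | ~w) forces q = False.
  (~d | ~e | q | ~w) forces d = False.
  clause (d | m | q) is falsified — backtrack.
So w = False.
  then (~u | w) forces u = False.
  then (q | u | w) forces q = True.
Set g = False.
Set d = False.
All clauses satisfied.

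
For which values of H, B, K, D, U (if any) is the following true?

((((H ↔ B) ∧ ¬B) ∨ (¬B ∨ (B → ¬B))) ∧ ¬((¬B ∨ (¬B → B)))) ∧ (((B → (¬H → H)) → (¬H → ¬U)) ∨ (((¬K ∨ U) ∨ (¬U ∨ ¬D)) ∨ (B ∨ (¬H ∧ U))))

Unsatisfiable

The conjunct ¬((¬B ∨ (¬B → B))) is unsatisfiable on its own:
  B=F: evaluates to False.
  B=T: evaluates to False.
So the whole conjunction is unsatisfiable.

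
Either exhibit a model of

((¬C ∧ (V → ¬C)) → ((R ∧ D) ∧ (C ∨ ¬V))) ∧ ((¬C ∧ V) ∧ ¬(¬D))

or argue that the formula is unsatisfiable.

No satisfying assignment exists.

Case C = True: the conjunct ¬C is False.
Case C = False: the formula simplifies to ((R ∧ D) ∧ ¬V) ∧ (V ∧ ¬(¬D)).
  V = True: the conjunct ¬V is False.
  V = False: the conjunct V is False.
Both cases fail — unsatisfiable.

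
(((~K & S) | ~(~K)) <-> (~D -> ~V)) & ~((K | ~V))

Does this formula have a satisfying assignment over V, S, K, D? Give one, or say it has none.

V: True; S: True; K: False; D: True

  ((~K & S) | ~(~K)) <-> (~D -> ~V) = True
    (~K & S) | ~(~K) = True
      ~K & S = True
        ~K = True
      ~(~K) = False
        ~K = True
    ~D -> ~V = True
      ~D = False
      ~V = False
  ~((K | ~V)) = True
    K | ~V = False
      ~V = False
Both conjuncts True, so the formula holds.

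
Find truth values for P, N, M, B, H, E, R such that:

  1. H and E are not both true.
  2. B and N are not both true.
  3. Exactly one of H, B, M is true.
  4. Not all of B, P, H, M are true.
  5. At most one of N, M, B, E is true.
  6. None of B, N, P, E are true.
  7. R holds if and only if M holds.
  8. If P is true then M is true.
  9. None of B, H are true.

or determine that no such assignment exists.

P = False, N = False, M = True, B = False, H = False, E = False, R = True

  (1) H=F, E=F — not both ✓
  (2) B=F, N=F — not both ✓
  (3) {H, B, M}: 1 true — exactly one ✓
  (4) {B, P, H, M}: 1/4 true — not all ✓
  (5) {N, M, B, E}: 1 true — at most one ✓
  (6) {B, N, P, E}: 0 true — none ✓
  (7) R=T, M=T — same ✓
  (8) P=F ⇒ M: vacuous ✓
  (9) {B, H}: 0 true — none ✓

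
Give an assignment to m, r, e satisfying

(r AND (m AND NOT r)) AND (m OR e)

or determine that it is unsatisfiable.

UNSATISFIABLE

Case r = True: the conjunct NOT r is False.
Case r = False: the conjunct r is False.
Both cases fail — unsatisfiable.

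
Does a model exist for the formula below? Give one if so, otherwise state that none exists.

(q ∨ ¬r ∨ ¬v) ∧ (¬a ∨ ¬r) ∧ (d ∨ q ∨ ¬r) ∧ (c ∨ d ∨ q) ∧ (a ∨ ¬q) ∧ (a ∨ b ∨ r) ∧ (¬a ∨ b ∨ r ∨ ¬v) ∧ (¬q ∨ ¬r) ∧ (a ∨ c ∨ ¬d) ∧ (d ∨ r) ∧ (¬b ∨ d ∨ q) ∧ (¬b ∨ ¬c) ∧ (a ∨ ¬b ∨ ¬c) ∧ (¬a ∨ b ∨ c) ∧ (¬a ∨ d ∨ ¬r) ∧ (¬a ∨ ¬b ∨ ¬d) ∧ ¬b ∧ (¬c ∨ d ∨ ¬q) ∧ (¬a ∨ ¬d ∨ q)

v=F, r=T, c=T, a=F, b=F, q=F, d=T

Unit clause (¬b) forces b = False.
Set v = False.
Set r = True.
  then (¬a ∨ ¬r) forces a = False.
  then (a ∨ ¬q) forces q = False.
  then (d ∨ q ∨ ¬r) forces d = True.
  then (a ∨ c ∨ ¬d) forces c = True.
All clauses satisfied.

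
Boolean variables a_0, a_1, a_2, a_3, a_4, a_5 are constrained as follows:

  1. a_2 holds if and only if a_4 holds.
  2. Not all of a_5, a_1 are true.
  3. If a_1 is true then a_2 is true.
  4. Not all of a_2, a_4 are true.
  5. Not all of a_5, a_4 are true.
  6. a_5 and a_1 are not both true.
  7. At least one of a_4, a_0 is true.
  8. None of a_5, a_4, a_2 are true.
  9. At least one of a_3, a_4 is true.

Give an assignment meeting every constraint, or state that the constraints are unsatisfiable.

a_0=T; a_1=F; a_2=F; a_3=T; a_4=F; a_5=F

  (1) a_2=F, a_4=F — same ✓
  (2) {a_5, a_1}: 0/2 true — not all ✓
  (3) a_1=F ⇒ a_2: vacuous ✓
  (4) {a_2, a_4}: 0/2 true — not all ✓
  (5) {a_5, a_4}: 0/2 true — not all ✓
  (6) a_5=F, a_1=F — not both ✓
  (7) {a_4, a_0}: 1 true — at least one ✓
  (8) {a_5, a_4, a_2}: 0 true — none ✓
  (9) {a_3, a_4}: 1 true — at least one ✓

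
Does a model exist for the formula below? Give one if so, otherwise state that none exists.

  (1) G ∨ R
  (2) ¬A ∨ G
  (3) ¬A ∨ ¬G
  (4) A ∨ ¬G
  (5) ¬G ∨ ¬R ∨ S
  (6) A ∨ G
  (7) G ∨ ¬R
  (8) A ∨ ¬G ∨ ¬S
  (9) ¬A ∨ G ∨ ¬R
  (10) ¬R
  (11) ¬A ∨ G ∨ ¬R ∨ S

Case R = True:
  Clause (¬R) is falsified — contradiction.
Case R = False:
  (G ∨ R) forces G = True.
  (¬A ∨ ¬G) forces A = False.
  Clause (A ∨ ¬G) is falsified — contradiction.
Both cases fail, so the formula is unsatisfiable.

No satisfying assignment exists.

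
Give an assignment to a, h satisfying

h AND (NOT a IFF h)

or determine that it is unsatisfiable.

a: False; h: True

  NOT a IFF h = True
    NOT a = True
Both conjuncts True, so the formula holds.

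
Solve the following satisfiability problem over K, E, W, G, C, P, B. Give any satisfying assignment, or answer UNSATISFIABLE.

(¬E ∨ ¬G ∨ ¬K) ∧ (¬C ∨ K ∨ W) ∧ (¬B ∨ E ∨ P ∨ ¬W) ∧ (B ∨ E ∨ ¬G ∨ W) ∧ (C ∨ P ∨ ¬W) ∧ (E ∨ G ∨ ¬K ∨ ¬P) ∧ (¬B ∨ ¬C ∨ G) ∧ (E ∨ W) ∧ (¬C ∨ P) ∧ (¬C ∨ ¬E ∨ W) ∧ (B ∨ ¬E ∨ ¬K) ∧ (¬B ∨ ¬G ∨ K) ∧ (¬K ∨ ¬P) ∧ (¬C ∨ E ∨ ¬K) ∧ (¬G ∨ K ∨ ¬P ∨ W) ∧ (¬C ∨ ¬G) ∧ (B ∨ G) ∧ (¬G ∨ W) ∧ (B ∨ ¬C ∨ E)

K=F, E=T, W=F, G=F, C=F, P=F, B=T

Set K = False.
Set E = True.
Set W = False.
  then (¬C ∨ K ∨ W) forces C = False.
  then (¬G ∨ W) forces G = False.
  then (B ∨ G) forces B = True.
Set P = False.
All clauses satisfied.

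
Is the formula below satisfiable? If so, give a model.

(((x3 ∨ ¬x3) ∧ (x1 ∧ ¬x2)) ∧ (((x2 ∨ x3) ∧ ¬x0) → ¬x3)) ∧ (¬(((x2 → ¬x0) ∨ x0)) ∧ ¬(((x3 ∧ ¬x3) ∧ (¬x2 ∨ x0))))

The conjunct ¬(((x2 → ¬x0) ∨ x0)) is unsatisfiable on its own:
  x0=F, x2=F: evaluates to False.
  x0=F, x2=T: evaluates to False.
  x0=T, x2=F: evaluates to False.
  x0=T, x2=T: evaluates to False.
So the whole conjunction is unsatisfiable.

The formula is unsatisfiable.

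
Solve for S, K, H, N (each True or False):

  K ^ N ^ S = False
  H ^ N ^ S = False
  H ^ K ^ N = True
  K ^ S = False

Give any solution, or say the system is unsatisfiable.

Adding constraints 2, 3, 4 mod 2: every variable appears an even number of times on the left, so the left side is 0.
But the right sides sum to 1 (mod 2). 0 ≠ 1 — the system is inconsistent.

Unsatisfiable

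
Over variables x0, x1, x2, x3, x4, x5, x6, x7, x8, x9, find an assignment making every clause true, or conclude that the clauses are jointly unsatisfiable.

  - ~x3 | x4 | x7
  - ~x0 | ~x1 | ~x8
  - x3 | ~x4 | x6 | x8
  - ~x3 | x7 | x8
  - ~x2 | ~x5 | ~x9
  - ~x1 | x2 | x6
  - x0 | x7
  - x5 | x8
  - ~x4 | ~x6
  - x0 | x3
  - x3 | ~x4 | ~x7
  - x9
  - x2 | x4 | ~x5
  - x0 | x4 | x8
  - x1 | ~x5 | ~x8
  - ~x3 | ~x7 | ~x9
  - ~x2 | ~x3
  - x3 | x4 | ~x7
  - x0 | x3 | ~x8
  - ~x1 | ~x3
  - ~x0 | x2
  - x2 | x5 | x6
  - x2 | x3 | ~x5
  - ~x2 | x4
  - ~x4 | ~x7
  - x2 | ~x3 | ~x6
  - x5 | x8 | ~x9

x0: True; x1: False; x2: True; x3: False; x4: True; x5: False; x6: False; x7: False; x8: True; x9: True

Unit clause (x9) forces x9 = True.
Try x0 = False:
  (x0 | x7) forces x7 = True.
  (x0 | x3) forces x3 = True.
  clause (~x3 | ~x7 | ~x9) is falsified — backtrack.
So x0 = True.
  then (~x0 | x2) forces x2 = True.
  then (~x2 | x4) forces x4 = True.
  then (~x4 | ~x7) forces x7 = False.
  then (~x2 | ~x5 | ~x9) forces x5 = False.
  then (x5 | x8) forces x8 = True.
  then (~x4 | ~x6) forces x6 = False.
  then (~x2 | ~x3) forces x3 = False.
  then (~x0 | ~x1 | ~x8) forces x1 = False.
All clauses satisfied.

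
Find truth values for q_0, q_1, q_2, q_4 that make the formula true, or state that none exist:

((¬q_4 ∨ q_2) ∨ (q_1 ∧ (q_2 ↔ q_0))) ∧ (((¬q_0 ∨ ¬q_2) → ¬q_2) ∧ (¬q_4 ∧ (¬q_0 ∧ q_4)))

No satisfying assignment exists.

Case q_4 = True: the conjunct ¬q_4 is False.
Case q_4 = False: the conjunct q_4 is False.
Both cases fail — unsatisfiable.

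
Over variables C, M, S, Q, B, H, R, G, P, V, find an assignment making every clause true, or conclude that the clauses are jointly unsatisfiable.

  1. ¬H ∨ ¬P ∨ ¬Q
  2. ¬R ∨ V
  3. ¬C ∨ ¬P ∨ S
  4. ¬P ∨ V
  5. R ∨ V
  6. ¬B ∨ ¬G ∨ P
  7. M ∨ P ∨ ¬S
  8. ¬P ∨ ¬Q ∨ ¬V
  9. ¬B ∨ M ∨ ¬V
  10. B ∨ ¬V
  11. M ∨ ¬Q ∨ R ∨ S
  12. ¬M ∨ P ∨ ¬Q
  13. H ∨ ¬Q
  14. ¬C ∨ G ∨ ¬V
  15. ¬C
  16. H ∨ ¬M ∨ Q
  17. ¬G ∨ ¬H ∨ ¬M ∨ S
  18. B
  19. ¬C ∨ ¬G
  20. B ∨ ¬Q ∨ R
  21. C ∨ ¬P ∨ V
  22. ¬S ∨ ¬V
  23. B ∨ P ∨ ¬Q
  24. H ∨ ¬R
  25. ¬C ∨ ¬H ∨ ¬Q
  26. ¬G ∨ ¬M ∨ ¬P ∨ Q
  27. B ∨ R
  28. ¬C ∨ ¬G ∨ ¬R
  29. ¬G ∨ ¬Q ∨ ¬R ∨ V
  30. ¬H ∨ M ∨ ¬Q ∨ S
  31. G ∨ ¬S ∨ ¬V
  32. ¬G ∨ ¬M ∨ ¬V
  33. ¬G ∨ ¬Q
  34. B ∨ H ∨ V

Unit clause (¬C) forces C = False.
Unit clause (B) forces B = True.
Try M = False:
  (¬B ∨ M ∨ ¬V) forces V = False.
  (¬R ∨ V) forces R = False.
  clause (R ∨ V) is falsified — backtrack.
So M = True.
Set S = False.
Set Q = False.
  then (H ∨ ¬M ∨ Q) forces H = True.
  then (¬G ∨ ¬H ∨ ¬M ∨ S) forces G = False.
Set R = True.
  then (¬R ∨ V) forces V = True.
Set P = True.
All clauses satisfied.

C = False, M = True, S = False, Q = False, B = True, H = True, R = True, G = False, P = True, V = True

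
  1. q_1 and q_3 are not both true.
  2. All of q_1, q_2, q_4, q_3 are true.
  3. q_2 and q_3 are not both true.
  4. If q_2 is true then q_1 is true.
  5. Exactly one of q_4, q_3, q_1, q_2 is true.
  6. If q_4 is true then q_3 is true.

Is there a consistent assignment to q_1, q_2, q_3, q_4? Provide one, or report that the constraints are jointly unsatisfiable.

The formula is unsatisfiable.

Case q_2 = True:
  (2) forces q_1 = True.
  Constraint (5) is violated (q_1=T, q_2=T) — contradiction.
Case q_2 = False:
  Constraint (2) is violated (q_2=F) — contradiction.
Both cases fail — unsatisfiable.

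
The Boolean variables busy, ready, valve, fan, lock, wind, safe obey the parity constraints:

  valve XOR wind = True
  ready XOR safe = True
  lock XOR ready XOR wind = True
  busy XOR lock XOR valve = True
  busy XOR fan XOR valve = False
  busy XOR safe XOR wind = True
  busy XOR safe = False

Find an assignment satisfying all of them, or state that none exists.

busy=F, ready=T, valve=F, fan=F, lock=T, wind=T, safe=F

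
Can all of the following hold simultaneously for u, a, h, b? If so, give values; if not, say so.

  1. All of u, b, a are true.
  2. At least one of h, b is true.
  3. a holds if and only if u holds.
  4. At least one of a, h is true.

u=T; a=T; h=T; b=T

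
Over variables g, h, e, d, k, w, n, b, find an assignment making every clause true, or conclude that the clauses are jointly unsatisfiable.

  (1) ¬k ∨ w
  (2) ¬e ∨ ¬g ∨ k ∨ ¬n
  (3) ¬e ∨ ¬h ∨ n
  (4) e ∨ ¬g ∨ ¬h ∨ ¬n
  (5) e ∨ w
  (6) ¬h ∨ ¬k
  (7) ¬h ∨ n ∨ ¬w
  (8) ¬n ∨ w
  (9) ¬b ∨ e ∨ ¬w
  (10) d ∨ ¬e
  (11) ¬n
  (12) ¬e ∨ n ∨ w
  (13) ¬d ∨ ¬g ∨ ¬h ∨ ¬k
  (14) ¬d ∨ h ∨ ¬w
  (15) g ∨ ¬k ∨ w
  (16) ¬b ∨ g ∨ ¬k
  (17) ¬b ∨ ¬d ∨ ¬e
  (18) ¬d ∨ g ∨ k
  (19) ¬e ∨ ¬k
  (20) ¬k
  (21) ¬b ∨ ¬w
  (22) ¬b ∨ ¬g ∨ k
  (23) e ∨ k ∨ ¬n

g = True, h = False, e = False, d = False, k = False, w = True, n = False, b = False

Unit clause (¬n) forces n = False.
Unit clause (¬k) forces k = False.
Set g = True.
  then (¬b ∨ ¬g ∨ k) forces b = False.
Set h = False.
Try e = True:
  (d ∨ ¬e) forces d = True.
  (¬e ∨ n ∨ w) forces w = True.
  clause (¬d ∨ h ∨ ¬w) is falsified — backtrack.
So e = False.
  then (e ∨ w) forces w = True.
  then (¬d ∨ h ∨ ¬w) forces d = False.
All clauses satisfied.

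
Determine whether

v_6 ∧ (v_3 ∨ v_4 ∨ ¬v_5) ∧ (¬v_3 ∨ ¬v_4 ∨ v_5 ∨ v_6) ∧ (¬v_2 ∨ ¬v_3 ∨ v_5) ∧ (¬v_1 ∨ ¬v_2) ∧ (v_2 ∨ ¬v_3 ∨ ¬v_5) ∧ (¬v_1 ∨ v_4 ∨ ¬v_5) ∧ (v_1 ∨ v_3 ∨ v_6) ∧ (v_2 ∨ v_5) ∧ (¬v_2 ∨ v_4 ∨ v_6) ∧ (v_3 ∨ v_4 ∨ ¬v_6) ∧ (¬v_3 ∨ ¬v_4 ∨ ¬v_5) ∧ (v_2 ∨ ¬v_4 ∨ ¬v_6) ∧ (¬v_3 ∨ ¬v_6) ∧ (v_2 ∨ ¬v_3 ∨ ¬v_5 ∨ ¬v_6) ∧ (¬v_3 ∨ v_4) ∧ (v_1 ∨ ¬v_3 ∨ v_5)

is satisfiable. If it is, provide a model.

v_1 = False; v_2 = True; v_3 = False; v_4 = True; v_5 = True; v_6 = True

Unit clause (v_6) forces v_6 = True.
In (¬v_3 ∨ ¬v_6) only ¬v_3 is left, so v_3 = False.
In (v_3 ∨ v_4 ∨ ¬v_6) only v_4 is left, so v_4 = True.
In (v_2 ∨ ¬v_4 ∨ ¬v_6) only v_2 is left, so v_2 = True.
In (¬v_1 ∨ ¬v_2) only ¬v_1 is left, so v_1 = False.
Set v_5 = True.
All clauses satisfied.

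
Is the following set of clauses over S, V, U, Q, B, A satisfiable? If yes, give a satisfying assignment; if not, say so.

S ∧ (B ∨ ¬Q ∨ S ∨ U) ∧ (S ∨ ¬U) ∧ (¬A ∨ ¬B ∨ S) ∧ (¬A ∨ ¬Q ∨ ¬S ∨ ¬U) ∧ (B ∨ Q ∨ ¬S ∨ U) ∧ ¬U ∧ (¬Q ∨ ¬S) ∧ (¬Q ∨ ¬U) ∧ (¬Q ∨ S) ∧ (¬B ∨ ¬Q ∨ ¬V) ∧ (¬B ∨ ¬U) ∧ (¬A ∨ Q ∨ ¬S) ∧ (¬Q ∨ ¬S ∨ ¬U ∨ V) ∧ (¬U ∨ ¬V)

Unit clause (S) forces S = True.
Unit clause (¬U) forces U = False.
In (¬Q ∨ ¬S) only ¬Q is left, so Q = False.
In (¬A ∨ Q ∨ ¬S) only ¬A is left, so A = False.
In (B ∨ Q ∨ ¬S ∨ U) only B is left, so B = True.
Set V = True.
All clauses satisfied.

S: True; V: True; U: False; Q: False; B: True; A: False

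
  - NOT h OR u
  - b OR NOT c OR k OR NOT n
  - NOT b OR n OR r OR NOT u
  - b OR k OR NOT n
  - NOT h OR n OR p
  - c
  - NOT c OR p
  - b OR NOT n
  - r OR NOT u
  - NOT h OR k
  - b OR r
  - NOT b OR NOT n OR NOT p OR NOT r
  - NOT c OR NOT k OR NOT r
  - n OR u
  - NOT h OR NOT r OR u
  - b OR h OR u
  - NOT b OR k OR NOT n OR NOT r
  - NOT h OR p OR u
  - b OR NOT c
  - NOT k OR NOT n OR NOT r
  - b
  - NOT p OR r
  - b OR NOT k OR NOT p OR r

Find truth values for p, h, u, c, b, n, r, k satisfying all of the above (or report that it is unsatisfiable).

Unit clause (c) forces c = True.
In (NOT c OR p) only p is left, so p = True.
In (b OR NOT c) only b is left, so b = True.
In (NOT p OR r) only r is left, so r = True.
In (NOT b OR NOT n OR NOT p OR NOT r) only NOT n is left, so n = False.
In (NOT c OR NOT k OR NOT r) only NOT k is left, so k = False.
In (n OR u) only u is left, so u = True.
In (NOT h OR k) only NOT h is left, so h = False.
All clauses satisfied.

p: True; h: False; u: True; c: True; b: True; n: False; r: True; k: False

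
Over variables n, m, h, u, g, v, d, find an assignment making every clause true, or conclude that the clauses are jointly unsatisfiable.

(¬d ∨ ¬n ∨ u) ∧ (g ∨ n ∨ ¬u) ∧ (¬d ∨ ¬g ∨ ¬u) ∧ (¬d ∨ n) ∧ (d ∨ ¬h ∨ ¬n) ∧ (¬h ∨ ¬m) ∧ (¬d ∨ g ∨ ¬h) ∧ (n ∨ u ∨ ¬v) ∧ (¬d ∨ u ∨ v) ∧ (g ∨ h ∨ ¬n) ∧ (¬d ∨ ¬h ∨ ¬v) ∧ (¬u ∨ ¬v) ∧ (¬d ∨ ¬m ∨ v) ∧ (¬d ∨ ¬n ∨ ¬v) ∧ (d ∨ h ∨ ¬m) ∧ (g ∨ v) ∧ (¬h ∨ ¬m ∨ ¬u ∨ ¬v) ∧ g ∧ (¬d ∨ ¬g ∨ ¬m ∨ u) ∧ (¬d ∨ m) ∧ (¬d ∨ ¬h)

n: False, m: False, h: True, u: False, g: True, v: False, d: False

Unit clause (g) forces g = True.
Set n = False.
  then (¬d ∨ n) forces d = False.
Try m = True:
  (¬h ∨ ¬m) forces h = False.
  clause (d ∨ h ∨ ¬m) is falsified — backtrack.
So m = False.
Set h = True.
Set u = False.
  then (n ∨ u ∨ ¬v) forces v = False.
All clauses satisfied.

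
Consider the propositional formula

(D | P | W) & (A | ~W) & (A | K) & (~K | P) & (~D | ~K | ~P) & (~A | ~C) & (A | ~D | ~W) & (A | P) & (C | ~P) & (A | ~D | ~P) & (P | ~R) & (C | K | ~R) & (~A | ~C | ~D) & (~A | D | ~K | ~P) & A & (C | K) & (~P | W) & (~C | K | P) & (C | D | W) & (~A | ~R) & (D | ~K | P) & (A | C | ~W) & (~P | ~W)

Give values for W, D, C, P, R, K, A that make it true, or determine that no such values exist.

Case C = True:
  (~A | ~C) forces A = False.
  Clause (A) is falsified — contradiction.
Case C = False:
  (C | ~P) forces P = False.
  (~K | P) forces K = False.
  Clause (C | K) is falsified — contradiction.
Both cases fail, so the formula is unsatisfiable.

The formula is unsatisfiable.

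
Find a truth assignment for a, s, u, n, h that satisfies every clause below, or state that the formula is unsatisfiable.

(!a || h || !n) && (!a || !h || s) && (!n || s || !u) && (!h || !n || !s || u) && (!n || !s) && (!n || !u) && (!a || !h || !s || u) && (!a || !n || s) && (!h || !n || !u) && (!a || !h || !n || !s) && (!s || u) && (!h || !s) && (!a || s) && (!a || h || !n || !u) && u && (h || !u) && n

Unsatisfiable

Case u = True:
  (!n || !u) forces n = False.
  Clause (n) is falsified — contradiction.
Case u = False:
  Clause (u) is falsified — contradiction.
Both cases fail, so the formula is unsatisfiable.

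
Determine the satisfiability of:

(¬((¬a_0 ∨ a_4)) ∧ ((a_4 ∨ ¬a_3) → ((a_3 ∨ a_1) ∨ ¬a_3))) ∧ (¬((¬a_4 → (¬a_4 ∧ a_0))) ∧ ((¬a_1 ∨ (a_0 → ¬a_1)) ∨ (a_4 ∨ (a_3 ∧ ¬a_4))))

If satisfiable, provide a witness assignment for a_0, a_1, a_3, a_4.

The formula is unsatisfiable.

Case a_4 = True: the conjunct ¬((¬a_0 ∨ a_4)) becomes ¬((¬a_0 ∨ True)) = False.
Case a_4 = False: the formula simplifies to (¬(¬a_0) ∧ (¬a_3 → ((a_3 ∨ a_1) ∨ ¬a_3))) ∧ (¬a_0 ∧ ((¬a_1 ∨ (a_0 → ¬a_1)) ∨ a_3)).
  a_0 = True: the conjunct ¬a_0 is False.
  a_0 = False: the conjunct ¬(¬a_0) becomes ¬(¬False) = False.
Both cases fail — unsatisfiable.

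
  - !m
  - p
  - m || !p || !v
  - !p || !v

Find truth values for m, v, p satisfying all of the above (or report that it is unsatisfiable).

m=F; v=F; p=T

Unit clause (!m) forces m = False.
Unit clause (p) forces p = True.
In (m || !p || !v) only !v is left, so v = False.
Check each clause:
  (!m): !m holds.
  (p): p holds.
  (m || !p || !v): !v holds.
  (!p || !v): !v holds.
All clauses satisfied.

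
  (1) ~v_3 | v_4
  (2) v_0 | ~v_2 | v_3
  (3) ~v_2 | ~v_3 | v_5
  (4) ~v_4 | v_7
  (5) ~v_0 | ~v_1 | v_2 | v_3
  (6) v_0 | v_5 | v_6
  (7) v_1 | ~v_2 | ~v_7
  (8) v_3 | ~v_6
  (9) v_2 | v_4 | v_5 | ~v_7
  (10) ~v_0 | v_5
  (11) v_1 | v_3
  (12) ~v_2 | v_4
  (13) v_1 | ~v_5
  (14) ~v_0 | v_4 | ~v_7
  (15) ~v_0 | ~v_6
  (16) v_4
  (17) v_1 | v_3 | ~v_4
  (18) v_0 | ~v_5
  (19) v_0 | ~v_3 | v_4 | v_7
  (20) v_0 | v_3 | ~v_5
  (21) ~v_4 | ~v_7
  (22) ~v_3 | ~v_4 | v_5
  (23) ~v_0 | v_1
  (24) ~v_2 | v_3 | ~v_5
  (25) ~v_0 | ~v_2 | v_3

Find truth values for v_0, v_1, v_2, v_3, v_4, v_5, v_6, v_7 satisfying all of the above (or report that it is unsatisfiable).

The formula is unsatisfiable.

Case v_4 = True:
  (~v_4 | v_7) forces v_7 = True.
  Clause (~v_4 | ~v_7) is falsified — contradiction.
Case v_4 = False:
  Clause (v_4) is falsified — contradiction.
Both cases fail, so the formula is unsatisfiable.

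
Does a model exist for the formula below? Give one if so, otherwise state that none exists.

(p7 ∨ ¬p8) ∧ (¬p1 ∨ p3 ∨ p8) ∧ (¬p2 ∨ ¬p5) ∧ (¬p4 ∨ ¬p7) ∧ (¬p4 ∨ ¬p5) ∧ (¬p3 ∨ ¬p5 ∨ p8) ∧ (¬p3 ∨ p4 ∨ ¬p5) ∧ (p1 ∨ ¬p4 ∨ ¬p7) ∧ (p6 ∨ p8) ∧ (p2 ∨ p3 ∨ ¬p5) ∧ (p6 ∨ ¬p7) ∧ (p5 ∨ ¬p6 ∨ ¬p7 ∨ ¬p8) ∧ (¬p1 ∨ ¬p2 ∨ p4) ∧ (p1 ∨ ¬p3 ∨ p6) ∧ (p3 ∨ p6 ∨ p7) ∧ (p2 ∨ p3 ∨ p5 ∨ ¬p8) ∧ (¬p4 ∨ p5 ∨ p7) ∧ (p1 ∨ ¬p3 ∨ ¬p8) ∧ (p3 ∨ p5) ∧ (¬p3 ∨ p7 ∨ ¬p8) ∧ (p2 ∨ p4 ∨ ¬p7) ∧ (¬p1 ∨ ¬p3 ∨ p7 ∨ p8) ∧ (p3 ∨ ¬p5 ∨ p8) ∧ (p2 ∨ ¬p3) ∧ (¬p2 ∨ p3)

p1: False, p2: True, p3: True, p4: False, p5: False, p6: True, p7: False, p8: False

Set p1 = False.
Set p2 = True.
  then (¬p2 ∨ ¬p5) forces p5 = False.
  then (p3 ∨ p5) forces p3 = True.
  then (p1 ∨ ¬p3 ∨ p6) forces p6 = True.
  then (p1 ∨ ¬p3 ∨ ¬p8) forces p8 = False.
Set p4 = False.
Set p7 = False.
All clauses satisfied.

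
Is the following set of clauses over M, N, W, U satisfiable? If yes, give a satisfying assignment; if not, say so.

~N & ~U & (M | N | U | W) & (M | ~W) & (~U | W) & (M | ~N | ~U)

M = True; N = False; W = True; U = False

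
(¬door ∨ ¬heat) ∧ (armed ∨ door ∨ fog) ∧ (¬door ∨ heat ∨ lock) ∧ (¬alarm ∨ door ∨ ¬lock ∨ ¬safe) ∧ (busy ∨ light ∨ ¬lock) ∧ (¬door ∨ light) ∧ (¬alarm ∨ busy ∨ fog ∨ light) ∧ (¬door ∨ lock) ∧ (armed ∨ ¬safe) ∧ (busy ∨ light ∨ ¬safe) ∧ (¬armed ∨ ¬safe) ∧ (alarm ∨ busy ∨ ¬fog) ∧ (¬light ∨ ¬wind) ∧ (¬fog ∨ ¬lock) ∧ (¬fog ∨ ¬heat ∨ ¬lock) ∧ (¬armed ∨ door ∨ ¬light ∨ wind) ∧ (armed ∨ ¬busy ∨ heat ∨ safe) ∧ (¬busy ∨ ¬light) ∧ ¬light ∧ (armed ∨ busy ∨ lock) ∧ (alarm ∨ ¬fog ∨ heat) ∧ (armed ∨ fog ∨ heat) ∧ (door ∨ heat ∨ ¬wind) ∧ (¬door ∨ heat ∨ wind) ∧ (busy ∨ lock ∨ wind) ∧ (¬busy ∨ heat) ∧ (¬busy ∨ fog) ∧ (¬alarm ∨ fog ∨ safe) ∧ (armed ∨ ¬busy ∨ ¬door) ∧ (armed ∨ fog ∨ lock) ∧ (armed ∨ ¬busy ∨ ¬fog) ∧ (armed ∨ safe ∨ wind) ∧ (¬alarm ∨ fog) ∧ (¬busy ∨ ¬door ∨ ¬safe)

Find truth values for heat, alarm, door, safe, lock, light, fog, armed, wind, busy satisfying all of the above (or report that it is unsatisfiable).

Unit clause (¬light) forces light = False.
In (¬door ∨ light) only ¬door is left, so door = False.
Try heat = False:
  (door ∨ heat ∨ ¬wind) forces wind = False.
  (¬busy ∨ heat) forces busy = False.
  (busy ∨ light ∨ ¬lock) forces lock = False.
  clause (busy ∨ lock ∨ wind) is falsified — backtrack.
So heat = True.
Set alarm = False.
Set safe = False.
Try lock = True:
  (busy ∨ light ∨ ¬lock) forces busy = True.
  (¬fog ∨ ¬lock) forces fog = False.
  clause (¬busy ∨ fog) is falsified — backtrack.
So lock = False.
Set fog = True.
  then (alarm ∨ busy ∨ ¬fog) forces busy = True.
  then (armed ∨ ¬busy ∨ ¬fog) forces armed = True.
Set wind = False.
All clauses satisfied.

heat: True, alarm: False, door: False, safe: False, lock: False, light: False, fog: True, armed: True, wind: False, busy: True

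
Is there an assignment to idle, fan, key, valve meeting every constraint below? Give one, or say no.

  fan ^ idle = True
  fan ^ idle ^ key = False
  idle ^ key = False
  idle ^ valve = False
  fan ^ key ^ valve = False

idle=T; fan=F; key=T; valve=T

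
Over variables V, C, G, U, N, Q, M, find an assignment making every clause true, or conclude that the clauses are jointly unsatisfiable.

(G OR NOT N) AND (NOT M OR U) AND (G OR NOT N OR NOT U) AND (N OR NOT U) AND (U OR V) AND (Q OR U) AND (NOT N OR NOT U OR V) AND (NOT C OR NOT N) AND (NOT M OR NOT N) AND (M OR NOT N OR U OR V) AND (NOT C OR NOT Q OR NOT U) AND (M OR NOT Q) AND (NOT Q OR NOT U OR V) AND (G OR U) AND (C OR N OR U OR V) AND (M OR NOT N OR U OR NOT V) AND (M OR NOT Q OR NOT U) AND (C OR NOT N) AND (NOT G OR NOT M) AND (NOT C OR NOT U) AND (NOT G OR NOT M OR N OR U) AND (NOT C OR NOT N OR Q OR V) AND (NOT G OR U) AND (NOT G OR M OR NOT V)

The formula is unsatisfiable.

Case N = True:
  (G OR NOT N) forces G = True.
  (NOT C OR NOT N) forces C = False.
  Clause (C OR NOT N) is falsified — contradiction.
Case N = False:
  (N OR NOT U) forces U = False.
  (NOT M OR U) forces M = False.
  (U OR V) forces V = True.
  (Q OR U) forces Q = True.
  Clause (M OR NOT Q) is falsified — contradiction.
Both cases fail, so the formula is unsatisfiable.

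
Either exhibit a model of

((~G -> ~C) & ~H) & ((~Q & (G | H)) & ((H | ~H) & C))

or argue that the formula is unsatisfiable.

C = True; G = True; H = False; Q = False

  (~G -> ~C) & ~H = True
    ~G -> ~C = True
      ~G = False
      ~C = False
    ~H = True
  (~Q & (G | H)) & ((H | ~H) & C) = True
    ~Q & (G | H) = True
      ~Q = True
      G | H = True
    (H | ~H) & C = True
      H | ~H = True
        ~H = True
Both conjuncts True, so the formula holds.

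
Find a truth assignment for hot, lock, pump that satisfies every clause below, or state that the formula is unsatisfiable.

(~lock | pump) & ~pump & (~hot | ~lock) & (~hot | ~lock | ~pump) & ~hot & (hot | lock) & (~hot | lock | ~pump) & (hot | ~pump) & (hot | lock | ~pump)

Case hot = True:
  Clause (~hot) is falsified — contradiction.
Case hot = False:
  (~pump) forces pump = False.
  (~lock | pump) forces lock = False.
  Clause (hot | lock) is falsified — contradiction.
Both cases fail, so the formula is unsatisfiable.

UNSATISFIABLE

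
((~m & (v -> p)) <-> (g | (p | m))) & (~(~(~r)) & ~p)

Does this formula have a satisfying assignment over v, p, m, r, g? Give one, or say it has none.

v = True, p = False, m = False, r = False, g = False

  (~m & (v -> p)) <-> (g | (p | m)) = True
    ~m & (v -> p) = False
      ~m = True
      v -> p = False
    g | (p | m) = False
      p | m = False
  ~(~(~r)) & ~p = True
    ~(~(~r)) = True
      ~(~r) = False
        ~r = True
    ~p = True
Both conjuncts True, so the formula holds.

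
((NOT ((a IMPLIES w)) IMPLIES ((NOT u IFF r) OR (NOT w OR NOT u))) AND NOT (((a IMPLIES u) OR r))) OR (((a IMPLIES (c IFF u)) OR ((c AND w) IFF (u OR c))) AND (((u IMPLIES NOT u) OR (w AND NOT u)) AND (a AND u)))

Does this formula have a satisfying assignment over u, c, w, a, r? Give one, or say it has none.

u = False, c = False, w = True, a = True, r = False

  ((NOT ((a IMPLIES w)) IMPLIES ((NOT u IFF r) OR (NOT w OR NOT u))) AND NOT (((a IMPLIES u) OR r))) OR (((a IMPLIES (c IFF u)) OR ((c AND w) IFF (u OR c))) AND (((u IMPLIES NOT u) OR (w AND NOT u)) AND (a AND u))) = True
    (NOT ((a IMPLIES w)) IMPLIES ((NOT u IFF r) OR (NOT w OR NOT u))) AND NOT (((a IMPLIES u) OR r)) = True
      NOT ((a IMPLIES w)) IMPLIES ((NOT u IFF r) OR (NOT w OR NOT u)) = True
        NOT ((a IMPLIES w)) = False
          a IMPLIES w = True
        (NOT u IFF r) OR (NOT w OR NOT u) = True
          NOT u IFF r = False
            NOT u = True
          NOT w OR NOT u = True
            NOT w = False
            NOT u = True
      NOT (((a IMPLIES u) OR r)) = True
        (a IMPLIES u) OR r = False
          a IMPLIES u = False
    ((a IMPLIES (c IFF u)) OR ((c AND w) IFF (u OR c))) AND (((u IMPLIES NOT u) OR (w AND NOT u)) AND (a AND u)) = False
      (a IMPLIES (c IFF u)) OR ((c AND w) IFF (u OR c)) = True
        a IMPLIES (c IFF u) = True
          c IFF u = True
        (c AND w) IFF (u OR c) = True
          c AND w = False
          u OR c = False
      ((u IMPLIES NOT u) OR (w AND NOT u)) AND (a AND u) = False
        (u IMPLIES NOT u) OR (w AND NOT u) = True
          u IMPLIES NOT u = True
            NOT u = True
          w AND NOT u = True
            NOT u = True
        a AND u = False
The formula evaluates to True.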